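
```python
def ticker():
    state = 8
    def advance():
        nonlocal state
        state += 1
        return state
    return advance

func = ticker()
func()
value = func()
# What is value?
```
10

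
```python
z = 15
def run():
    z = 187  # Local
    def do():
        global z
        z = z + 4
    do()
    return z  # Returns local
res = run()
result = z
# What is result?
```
19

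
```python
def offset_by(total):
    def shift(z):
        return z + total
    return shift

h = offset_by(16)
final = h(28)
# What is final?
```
44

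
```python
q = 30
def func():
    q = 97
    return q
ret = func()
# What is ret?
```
97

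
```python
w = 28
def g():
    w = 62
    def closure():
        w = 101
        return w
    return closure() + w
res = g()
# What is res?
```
163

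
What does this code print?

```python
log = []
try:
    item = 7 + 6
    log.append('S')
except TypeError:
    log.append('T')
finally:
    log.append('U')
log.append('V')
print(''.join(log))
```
SUV

finally runs after normal execution too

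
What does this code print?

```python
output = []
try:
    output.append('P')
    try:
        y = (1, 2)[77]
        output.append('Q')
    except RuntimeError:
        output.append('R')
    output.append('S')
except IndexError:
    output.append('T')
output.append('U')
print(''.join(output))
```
PTU

Inner handler doesn't match, propagates to outer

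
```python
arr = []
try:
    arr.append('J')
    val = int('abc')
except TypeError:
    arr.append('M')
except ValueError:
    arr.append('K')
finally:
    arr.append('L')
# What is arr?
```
['J', 'K', 'L']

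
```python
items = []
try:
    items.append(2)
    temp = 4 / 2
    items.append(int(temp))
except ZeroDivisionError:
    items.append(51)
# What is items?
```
[2, 2]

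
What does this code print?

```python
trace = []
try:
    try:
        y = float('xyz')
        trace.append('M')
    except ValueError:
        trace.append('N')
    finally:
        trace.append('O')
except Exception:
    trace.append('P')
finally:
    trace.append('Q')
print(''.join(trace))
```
NOQ

Both finally blocks run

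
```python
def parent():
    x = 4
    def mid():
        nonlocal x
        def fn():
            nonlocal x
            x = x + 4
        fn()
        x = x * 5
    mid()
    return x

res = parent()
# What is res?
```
40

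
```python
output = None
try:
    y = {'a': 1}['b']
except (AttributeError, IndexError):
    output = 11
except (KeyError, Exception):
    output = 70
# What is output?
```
70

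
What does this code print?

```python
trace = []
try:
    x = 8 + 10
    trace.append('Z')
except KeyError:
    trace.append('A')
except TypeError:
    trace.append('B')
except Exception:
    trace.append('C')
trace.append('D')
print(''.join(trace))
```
ZD

No exception, try block completes normally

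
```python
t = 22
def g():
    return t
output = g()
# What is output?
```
22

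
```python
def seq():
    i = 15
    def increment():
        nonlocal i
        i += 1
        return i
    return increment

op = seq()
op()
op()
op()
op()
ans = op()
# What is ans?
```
20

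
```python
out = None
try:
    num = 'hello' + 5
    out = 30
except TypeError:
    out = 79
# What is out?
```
79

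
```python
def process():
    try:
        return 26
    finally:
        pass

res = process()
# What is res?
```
26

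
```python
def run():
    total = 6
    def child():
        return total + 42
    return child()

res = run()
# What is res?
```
48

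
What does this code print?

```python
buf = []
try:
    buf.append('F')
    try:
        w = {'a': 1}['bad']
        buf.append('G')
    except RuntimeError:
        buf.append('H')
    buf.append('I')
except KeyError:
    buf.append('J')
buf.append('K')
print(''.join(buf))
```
FJK

Inner handler doesn't match, propagates to outer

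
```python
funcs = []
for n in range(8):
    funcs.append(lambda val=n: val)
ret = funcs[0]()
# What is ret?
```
0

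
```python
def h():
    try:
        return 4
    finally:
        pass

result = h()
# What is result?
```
4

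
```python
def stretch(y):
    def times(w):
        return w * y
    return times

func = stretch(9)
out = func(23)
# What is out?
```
207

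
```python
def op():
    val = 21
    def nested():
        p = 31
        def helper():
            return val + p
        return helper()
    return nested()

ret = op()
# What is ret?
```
52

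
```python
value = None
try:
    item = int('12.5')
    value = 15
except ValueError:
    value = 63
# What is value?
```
63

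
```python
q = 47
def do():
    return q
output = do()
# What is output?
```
47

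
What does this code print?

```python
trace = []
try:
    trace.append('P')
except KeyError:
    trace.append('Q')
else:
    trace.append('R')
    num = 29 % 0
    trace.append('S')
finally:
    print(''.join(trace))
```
PR

Try succeeds, else appends 'R', ZeroDivisionError in else is uncaught, finally prints before exception propagates ('S' never appended)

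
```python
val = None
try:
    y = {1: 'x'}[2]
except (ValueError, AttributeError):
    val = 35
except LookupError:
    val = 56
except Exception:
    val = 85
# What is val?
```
56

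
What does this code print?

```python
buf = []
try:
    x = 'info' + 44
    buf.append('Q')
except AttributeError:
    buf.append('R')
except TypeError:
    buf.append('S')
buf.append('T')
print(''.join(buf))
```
ST

TypeError is caught by its specific handler, not AttributeError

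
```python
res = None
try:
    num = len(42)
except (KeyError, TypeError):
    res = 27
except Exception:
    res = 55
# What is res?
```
27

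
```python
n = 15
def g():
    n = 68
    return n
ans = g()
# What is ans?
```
68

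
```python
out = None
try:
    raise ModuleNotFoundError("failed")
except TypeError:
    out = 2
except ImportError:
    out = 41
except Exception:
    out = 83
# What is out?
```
41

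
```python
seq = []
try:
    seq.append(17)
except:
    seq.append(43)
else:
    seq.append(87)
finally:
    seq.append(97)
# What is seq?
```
[17, 87, 97]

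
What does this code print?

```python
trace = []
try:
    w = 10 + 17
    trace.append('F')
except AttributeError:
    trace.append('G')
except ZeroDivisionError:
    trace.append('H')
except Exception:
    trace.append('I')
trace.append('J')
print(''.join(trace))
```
FJ

No exception, try block completes normally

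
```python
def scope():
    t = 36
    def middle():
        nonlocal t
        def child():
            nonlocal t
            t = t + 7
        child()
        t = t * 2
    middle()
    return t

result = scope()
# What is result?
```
86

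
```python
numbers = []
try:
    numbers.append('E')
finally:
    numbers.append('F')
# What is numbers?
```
['E', 'F']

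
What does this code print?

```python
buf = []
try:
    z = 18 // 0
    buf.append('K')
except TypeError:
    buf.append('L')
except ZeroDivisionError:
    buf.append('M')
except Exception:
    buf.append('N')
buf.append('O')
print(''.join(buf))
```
MO

ZeroDivisionError matches before generic Exception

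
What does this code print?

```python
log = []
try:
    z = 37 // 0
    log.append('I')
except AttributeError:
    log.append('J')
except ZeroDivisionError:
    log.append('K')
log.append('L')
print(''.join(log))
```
KL

ZeroDivisionError is caught by its specific handler, not AttributeError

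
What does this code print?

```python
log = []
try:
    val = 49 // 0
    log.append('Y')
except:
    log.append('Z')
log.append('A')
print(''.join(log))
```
ZA

Exception raised in try, caught by bare except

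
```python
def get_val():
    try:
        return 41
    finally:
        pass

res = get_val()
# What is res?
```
41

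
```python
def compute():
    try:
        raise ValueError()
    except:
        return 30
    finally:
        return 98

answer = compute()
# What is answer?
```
98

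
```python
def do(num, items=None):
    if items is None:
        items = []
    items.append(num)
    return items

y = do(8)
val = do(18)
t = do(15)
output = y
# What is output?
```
[8]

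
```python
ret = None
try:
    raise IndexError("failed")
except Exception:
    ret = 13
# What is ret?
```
13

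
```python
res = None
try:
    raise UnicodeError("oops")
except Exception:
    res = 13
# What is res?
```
13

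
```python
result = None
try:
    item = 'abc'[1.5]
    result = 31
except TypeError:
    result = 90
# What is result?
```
90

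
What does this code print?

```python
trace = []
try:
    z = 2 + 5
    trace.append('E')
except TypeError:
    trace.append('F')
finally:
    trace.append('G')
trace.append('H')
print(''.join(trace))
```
EGH

finally runs after normal execution too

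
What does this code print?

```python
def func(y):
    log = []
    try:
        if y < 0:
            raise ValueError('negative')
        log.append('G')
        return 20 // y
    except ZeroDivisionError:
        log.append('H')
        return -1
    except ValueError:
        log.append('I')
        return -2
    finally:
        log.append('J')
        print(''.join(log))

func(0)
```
GHJ

y=0 causes ZeroDivisionError, caught, finally prints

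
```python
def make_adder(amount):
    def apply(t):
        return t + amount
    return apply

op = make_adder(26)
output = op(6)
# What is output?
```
32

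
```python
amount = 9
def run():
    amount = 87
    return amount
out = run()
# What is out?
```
87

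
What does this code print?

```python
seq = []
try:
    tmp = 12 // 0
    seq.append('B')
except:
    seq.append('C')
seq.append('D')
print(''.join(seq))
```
CD

Exception raised in try, caught by bare except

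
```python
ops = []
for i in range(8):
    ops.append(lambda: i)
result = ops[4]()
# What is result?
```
7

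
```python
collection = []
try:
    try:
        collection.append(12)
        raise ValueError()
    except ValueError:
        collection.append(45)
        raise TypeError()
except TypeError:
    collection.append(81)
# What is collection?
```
[12, 45, 81]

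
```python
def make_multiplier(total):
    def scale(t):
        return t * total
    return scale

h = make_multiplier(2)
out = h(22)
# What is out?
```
44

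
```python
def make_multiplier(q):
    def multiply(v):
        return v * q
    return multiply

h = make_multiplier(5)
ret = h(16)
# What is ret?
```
80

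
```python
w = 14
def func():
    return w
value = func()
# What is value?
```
14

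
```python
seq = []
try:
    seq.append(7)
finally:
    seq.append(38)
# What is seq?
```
[7, 38]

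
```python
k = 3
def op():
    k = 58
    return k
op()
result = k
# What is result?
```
3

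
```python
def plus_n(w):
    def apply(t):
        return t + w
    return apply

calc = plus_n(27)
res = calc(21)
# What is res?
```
48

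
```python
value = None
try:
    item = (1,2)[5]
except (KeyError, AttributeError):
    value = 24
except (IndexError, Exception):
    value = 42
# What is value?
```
42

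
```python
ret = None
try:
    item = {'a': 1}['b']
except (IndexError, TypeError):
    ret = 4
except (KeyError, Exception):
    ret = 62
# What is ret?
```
62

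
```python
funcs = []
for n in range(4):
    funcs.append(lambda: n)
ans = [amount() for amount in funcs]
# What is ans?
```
[3, 3, 3, 3]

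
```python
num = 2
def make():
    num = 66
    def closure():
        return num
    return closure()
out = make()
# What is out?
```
66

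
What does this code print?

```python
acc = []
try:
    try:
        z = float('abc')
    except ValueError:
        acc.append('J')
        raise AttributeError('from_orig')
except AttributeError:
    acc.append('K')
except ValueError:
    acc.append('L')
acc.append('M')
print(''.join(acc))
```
JKM

AttributeError raised and caught, original ValueError not re-raised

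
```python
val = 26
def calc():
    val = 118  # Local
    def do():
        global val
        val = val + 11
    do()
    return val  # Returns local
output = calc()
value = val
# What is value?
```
37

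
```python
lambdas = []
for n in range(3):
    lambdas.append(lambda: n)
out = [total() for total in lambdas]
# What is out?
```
[2, 2, 2]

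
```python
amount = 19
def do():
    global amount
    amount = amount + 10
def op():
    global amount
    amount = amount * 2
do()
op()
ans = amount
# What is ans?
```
58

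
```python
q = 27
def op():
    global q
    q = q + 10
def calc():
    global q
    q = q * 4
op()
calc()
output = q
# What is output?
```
148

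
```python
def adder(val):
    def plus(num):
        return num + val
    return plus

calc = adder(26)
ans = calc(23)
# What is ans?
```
49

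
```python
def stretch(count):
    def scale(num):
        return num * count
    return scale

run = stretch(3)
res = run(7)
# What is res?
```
21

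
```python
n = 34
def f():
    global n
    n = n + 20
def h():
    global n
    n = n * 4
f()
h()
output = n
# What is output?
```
216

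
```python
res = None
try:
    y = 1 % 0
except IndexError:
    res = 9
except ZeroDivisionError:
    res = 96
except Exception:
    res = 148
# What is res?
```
96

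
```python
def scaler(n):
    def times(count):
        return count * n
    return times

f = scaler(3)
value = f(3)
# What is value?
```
9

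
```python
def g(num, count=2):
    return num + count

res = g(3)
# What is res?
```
5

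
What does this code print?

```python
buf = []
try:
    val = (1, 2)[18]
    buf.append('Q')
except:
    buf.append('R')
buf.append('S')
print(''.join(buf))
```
RS

Exception raised in try, caught by bare except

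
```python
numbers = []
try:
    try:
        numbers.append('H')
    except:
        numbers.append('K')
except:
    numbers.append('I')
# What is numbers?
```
['H']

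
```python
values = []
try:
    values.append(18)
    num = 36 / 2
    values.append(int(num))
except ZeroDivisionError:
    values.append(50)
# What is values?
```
[18, 18]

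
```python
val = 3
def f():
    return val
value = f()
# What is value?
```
3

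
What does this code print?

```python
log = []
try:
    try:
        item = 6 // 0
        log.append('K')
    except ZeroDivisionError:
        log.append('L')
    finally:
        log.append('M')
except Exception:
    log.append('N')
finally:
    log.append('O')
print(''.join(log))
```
LMO

Both finally blocks run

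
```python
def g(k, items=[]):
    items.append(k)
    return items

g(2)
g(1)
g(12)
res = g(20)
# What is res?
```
[2, 1, 12, 20]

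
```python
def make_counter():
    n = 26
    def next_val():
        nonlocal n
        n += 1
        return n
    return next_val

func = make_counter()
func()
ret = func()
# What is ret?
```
28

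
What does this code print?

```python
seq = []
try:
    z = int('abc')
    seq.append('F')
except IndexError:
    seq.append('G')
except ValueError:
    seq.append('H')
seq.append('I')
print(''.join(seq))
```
HI

ValueError is caught by its specific handler, not IndexError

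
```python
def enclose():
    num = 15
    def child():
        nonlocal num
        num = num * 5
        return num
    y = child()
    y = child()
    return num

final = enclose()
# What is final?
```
375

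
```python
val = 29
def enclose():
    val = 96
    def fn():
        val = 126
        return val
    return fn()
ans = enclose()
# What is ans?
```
126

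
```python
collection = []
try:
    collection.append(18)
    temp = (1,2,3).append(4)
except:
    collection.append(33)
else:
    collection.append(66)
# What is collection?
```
[18, 33]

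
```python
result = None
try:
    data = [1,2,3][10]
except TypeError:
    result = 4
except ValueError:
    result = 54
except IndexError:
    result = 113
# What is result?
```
113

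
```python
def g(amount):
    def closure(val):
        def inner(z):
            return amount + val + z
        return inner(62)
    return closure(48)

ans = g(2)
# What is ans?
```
112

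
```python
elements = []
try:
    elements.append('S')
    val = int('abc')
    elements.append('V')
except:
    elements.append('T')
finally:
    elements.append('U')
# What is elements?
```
['S', 'T', 'U']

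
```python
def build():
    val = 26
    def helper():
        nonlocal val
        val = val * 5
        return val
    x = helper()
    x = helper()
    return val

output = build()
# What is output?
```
650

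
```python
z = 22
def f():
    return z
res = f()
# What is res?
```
22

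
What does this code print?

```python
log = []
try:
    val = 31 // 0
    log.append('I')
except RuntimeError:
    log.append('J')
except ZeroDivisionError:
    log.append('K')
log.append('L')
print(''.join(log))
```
KL

ZeroDivisionError is caught by its specific handler, not RuntimeError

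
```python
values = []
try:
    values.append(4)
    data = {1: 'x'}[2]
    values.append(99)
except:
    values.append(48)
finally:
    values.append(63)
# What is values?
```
[4, 48, 63]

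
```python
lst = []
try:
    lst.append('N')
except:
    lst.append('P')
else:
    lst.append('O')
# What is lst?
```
['N', 'O']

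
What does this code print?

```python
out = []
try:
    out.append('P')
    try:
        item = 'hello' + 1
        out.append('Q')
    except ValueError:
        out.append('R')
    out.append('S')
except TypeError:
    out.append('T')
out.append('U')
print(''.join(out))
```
PTU

Inner handler doesn't match, propagates to outer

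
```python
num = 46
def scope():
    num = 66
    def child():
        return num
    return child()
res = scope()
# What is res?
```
66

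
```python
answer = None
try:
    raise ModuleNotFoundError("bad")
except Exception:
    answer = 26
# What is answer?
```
26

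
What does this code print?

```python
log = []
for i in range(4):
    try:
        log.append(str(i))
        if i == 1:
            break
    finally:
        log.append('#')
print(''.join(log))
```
0#1#

finally runs even when breaking out of loop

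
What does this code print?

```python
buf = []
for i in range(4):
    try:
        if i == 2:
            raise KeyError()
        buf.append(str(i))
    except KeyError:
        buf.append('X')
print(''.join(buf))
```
01X3

Exception on i=2 caught, loop continues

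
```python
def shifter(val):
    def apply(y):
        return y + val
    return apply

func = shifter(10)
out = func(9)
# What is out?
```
19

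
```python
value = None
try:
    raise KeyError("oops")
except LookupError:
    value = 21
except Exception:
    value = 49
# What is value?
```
21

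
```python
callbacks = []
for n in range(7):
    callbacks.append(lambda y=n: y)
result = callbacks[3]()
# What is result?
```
3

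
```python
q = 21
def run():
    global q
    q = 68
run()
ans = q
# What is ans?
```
68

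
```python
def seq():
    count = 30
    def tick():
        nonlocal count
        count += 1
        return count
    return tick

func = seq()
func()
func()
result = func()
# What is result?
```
33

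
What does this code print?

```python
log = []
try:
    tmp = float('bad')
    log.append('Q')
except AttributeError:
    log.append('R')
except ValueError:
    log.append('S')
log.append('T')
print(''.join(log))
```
ST

ValueError is caught by its specific handler, not AttributeError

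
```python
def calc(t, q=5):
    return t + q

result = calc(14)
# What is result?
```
19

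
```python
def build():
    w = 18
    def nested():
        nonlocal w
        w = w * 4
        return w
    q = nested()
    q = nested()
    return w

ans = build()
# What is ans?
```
288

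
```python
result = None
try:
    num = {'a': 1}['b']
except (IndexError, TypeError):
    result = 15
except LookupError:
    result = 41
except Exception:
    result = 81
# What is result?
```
41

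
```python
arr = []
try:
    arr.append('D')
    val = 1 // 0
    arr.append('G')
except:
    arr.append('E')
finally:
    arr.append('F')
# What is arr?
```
['D', 'E', 'F']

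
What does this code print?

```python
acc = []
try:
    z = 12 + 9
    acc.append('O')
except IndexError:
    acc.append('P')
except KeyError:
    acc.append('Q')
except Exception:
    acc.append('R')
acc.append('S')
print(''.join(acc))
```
OS

No exception, try block completes normally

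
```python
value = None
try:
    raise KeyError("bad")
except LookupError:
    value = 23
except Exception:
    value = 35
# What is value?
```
23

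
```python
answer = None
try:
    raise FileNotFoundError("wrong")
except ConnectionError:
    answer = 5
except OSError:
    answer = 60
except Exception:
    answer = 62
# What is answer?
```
60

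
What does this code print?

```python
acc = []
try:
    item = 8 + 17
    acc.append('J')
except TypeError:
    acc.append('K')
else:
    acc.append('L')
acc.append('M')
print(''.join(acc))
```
JLM

else block runs when no exception occurs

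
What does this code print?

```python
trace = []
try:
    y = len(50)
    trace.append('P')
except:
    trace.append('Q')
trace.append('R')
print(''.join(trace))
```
QR

Exception raised in try, caught by bare except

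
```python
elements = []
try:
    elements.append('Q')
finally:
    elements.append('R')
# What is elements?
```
['Q', 'R']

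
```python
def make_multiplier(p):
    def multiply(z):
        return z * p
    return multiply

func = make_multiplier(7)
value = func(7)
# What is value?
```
49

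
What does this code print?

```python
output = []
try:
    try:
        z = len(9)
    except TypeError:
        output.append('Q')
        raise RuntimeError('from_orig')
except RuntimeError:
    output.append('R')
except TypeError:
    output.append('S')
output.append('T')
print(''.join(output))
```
QRT

RuntimeError raised and caught, original TypeError not re-raised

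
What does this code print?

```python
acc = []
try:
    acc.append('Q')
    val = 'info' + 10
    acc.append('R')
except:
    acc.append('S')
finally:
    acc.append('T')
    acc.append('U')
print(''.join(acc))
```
QSTU

Code before exception runs, then except, then all of finally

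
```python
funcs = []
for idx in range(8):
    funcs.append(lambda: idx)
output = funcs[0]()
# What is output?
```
7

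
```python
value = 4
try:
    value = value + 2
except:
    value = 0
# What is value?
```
6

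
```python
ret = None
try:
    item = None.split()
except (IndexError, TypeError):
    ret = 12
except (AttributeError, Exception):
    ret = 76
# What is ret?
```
76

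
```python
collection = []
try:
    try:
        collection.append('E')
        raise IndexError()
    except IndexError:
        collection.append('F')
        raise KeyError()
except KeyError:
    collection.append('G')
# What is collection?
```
['E', 'F', 'G']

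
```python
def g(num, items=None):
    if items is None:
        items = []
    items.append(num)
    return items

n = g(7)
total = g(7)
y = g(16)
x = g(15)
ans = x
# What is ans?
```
[15]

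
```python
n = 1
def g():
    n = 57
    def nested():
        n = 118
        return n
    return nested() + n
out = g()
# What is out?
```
175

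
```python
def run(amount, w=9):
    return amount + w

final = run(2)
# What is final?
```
11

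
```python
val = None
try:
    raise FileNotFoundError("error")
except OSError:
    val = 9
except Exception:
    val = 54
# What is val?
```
9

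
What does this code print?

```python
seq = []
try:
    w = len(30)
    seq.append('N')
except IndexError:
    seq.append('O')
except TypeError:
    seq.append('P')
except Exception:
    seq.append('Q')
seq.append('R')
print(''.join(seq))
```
PR

TypeError matches before generic Exception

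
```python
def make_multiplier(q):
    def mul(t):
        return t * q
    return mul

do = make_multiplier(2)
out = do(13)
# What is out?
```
26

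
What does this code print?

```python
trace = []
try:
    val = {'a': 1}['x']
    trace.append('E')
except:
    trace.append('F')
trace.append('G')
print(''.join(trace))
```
FG

Exception raised in try, caught by bare except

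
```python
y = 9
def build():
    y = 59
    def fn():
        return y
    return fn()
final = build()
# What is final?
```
59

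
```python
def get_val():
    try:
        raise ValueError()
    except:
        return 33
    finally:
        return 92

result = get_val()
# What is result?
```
92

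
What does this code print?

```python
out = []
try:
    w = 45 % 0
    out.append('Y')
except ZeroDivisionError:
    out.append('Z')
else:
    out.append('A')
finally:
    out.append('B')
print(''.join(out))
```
ZB

Exception: except runs, else skipped, finally runs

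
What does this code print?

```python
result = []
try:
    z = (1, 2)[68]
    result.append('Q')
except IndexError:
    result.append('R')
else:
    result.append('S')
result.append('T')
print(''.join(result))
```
RT

else block skipped when exception is caught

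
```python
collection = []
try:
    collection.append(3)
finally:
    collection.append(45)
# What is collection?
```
[3, 45]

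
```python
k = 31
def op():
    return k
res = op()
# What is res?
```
31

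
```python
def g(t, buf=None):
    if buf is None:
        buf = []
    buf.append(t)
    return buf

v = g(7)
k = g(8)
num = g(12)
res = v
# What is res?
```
[7]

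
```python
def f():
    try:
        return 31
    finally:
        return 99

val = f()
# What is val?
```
99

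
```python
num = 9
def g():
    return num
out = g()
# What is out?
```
9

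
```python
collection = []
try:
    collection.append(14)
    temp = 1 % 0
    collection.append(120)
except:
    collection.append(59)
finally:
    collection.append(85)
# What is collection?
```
[14, 59, 85]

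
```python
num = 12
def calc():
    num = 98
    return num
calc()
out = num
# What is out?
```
12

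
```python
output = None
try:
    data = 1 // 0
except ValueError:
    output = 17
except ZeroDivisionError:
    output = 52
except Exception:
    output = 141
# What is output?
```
52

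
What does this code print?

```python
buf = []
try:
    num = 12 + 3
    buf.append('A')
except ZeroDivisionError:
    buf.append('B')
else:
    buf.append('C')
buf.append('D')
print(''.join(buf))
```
ACD

else block runs when no exception occurs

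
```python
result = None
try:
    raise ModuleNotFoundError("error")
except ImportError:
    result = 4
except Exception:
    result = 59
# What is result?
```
4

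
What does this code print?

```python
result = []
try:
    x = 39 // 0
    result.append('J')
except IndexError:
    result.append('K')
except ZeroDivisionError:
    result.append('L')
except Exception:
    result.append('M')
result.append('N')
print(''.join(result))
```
LN

ZeroDivisionError matches before generic Exception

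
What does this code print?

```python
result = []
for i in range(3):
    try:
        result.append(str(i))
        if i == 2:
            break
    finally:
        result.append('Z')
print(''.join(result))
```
0Z1Z2Z

finally runs even when breaking out of loop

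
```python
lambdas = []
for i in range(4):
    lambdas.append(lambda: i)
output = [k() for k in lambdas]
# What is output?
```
[3, 3, 3, 3]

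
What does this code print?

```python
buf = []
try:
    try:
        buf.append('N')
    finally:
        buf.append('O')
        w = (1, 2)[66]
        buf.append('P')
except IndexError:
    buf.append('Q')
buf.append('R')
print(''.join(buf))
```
NOQR

Exception in inner finally caught by outer except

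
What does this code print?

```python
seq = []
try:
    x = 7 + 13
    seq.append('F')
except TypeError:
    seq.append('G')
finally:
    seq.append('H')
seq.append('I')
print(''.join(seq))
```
FHI

finally runs after normal execution too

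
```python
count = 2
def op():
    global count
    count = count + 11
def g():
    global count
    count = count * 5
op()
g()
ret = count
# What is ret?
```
65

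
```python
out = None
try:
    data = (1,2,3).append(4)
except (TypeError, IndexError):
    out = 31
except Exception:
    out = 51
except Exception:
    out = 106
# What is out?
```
51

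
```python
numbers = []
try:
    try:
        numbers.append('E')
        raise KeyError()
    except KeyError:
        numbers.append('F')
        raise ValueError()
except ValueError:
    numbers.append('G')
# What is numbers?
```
['E', 'F', 'G']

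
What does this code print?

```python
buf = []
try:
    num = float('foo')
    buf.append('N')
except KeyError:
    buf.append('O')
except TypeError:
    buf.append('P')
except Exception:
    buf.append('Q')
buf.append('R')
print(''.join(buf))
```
QR

ValueError not specifically caught, falls to Exception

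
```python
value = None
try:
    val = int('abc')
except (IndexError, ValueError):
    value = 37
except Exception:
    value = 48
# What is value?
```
37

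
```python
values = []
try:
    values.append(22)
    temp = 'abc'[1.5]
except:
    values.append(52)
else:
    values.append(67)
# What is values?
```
[22, 52]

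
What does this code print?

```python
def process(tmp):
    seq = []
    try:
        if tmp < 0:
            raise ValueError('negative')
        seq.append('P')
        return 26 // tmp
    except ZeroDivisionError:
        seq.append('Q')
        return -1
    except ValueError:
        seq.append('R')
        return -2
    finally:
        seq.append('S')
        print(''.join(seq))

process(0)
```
PQS

tmp=0 causes ZeroDivisionError, caught, finally prints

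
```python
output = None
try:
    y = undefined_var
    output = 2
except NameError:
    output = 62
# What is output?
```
62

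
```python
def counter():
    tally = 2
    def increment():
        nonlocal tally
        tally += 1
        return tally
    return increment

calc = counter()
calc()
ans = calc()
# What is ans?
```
4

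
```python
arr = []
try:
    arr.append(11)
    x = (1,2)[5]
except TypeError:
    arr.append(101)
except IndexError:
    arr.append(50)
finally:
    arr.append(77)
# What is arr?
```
[11, 50, 77]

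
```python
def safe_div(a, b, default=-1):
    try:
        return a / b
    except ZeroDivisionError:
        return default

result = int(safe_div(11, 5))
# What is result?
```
2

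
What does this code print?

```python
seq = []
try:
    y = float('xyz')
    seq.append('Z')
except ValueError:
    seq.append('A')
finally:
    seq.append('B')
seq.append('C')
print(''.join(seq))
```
ABC

finally always runs, even after exception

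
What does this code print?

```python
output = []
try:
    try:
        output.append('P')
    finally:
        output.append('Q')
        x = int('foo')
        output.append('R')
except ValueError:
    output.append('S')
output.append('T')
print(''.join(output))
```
PQST

Exception in inner finally caught by outer except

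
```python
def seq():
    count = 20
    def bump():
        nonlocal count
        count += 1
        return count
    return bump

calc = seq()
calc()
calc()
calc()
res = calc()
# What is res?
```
24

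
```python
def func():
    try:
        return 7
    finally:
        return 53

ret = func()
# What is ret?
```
53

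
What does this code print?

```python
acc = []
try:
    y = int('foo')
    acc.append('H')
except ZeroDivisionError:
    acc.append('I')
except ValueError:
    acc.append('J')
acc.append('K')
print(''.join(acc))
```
JK

ValueError is caught by its specific handler, not ZeroDivisionError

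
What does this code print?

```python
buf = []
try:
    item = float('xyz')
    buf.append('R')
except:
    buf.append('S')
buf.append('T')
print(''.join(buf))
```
ST

Exception raised in try, caught by bare except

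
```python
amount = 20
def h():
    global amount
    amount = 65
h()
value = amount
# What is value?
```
65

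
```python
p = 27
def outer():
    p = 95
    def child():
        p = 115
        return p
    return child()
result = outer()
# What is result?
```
115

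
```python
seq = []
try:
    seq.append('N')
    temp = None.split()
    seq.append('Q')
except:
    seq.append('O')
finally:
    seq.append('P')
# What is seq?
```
['N', 'O', 'P']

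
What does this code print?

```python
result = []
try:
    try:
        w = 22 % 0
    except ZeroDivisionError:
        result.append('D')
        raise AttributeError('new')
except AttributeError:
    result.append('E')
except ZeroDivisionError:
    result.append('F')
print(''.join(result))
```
DE

New AttributeError raised, caught by outer AttributeError handler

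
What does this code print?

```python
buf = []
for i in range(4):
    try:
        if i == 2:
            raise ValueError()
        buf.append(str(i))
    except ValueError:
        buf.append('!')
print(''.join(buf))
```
01!3

Exception on i=2 caught, loop continues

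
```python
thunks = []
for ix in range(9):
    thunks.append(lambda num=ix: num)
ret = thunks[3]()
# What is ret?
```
3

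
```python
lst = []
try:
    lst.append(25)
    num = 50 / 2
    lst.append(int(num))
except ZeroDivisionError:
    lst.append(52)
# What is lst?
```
[25, 25]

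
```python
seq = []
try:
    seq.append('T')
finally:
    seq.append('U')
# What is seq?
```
['T', 'U']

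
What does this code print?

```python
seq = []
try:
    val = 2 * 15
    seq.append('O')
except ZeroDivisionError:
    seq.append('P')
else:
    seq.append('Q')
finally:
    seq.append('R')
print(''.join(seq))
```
OQR

else runs before finally when no exception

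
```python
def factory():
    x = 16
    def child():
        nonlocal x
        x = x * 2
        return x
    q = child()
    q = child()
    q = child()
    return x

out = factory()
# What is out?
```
128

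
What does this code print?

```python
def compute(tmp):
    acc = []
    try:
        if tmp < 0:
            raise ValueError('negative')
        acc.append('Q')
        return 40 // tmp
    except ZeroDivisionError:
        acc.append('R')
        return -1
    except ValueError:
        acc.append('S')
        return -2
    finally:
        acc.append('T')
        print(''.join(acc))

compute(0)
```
QRT

tmp=0 causes ZeroDivisionError, caught, finally prints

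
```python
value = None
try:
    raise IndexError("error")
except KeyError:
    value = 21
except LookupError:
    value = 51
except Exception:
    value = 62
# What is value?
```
51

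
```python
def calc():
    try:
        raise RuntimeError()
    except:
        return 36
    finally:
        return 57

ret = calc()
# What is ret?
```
57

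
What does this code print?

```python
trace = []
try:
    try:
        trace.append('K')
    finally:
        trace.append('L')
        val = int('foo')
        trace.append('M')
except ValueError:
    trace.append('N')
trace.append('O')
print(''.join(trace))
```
KLNO

Exception in inner finally caught by outer except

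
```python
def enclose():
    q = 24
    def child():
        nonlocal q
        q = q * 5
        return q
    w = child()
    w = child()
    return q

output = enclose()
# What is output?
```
600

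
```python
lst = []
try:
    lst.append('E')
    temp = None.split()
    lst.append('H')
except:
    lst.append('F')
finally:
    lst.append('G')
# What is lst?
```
['E', 'F', 'G']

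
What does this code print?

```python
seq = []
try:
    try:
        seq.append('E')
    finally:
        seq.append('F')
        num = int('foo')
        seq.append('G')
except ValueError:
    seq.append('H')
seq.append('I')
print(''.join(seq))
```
EFHI

Exception in inner finally caught by outer except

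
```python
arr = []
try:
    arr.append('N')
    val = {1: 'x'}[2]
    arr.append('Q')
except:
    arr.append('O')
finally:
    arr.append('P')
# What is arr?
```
['N', 'O', 'P']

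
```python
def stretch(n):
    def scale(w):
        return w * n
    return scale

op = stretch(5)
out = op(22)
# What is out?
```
110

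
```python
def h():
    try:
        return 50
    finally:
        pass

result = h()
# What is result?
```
50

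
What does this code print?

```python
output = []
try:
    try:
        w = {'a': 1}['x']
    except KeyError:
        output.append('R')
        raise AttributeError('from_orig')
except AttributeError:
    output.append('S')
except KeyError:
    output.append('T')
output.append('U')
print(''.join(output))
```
RSU

AttributeError raised and caught, original KeyError not re-raised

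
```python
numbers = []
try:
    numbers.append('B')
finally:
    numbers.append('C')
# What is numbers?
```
['B', 'C']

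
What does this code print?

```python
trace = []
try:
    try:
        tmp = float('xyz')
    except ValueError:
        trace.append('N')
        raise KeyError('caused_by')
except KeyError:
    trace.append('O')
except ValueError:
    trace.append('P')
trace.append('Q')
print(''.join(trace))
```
NOQ

KeyError raised and caught, original ValueError not re-raised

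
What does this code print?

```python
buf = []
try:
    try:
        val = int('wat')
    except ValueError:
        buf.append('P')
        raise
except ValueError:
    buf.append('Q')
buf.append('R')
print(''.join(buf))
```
PQR

raise without argument re-raises current exception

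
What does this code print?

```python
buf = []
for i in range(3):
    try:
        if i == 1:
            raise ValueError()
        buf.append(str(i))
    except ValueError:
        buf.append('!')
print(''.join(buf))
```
0!2

Exception on i=1 caught, loop continues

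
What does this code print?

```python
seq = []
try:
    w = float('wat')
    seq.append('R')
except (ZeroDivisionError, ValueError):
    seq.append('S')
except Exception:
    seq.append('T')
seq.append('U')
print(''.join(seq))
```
SU

ValueError matches tuple containing it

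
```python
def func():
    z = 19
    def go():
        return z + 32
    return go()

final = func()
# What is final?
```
51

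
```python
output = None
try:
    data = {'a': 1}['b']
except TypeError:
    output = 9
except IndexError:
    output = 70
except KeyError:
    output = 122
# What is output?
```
122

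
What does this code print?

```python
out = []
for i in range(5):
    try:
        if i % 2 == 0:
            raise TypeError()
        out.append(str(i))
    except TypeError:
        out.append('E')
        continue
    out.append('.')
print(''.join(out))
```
E1.E3.E

continue in except skips rest of loop body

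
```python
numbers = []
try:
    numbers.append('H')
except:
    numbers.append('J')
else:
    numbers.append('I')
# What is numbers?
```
['H', 'I']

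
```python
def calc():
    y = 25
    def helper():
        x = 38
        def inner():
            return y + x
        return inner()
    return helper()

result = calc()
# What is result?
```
63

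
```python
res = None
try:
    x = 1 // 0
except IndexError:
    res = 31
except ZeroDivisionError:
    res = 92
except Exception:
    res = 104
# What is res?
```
92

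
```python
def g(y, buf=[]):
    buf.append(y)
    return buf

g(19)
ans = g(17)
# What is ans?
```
[19, 17]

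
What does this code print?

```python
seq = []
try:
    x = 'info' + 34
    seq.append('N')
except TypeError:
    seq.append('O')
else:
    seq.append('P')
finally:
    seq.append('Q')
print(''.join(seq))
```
OQ

Exception: except runs, else skipped, finally runs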